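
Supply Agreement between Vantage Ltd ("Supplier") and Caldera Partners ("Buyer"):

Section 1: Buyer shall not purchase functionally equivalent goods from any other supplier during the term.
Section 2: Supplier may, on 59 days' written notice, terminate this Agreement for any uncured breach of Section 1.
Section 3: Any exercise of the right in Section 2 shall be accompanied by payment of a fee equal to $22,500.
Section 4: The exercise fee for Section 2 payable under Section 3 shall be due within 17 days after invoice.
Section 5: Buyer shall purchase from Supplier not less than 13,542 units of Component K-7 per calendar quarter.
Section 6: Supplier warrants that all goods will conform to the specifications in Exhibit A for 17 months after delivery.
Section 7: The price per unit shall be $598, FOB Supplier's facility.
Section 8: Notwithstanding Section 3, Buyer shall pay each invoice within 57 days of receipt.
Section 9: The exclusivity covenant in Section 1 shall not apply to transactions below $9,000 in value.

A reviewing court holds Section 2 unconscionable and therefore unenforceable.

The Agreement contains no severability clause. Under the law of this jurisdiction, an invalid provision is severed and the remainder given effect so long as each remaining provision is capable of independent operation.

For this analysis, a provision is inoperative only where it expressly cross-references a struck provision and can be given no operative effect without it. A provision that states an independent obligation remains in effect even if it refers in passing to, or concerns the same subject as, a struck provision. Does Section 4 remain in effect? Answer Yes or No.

No

Section 2 is struck. The only function of Section 3 is the exercise fee for Section 2, so it cannot stand once Section 2 is removed. The whole of Section 4 is the payment deadline for the exercise fee for Section 2, defined by reference to Section 3, so Section 4 cannot stand once Section 3 is removed. Although Section 8 refers to Section 3, its operative terms do not depend on Section 3, so it remains in effect. With no severability clause, the stated default rule severs what cannot stand and enforces each remaining provision that can operate on its own. The provisions still in force are Section 1, Section 5, Section 6, Section 7, Section 8, and Section 9. Section 4 is among the inoperative provisions, so the answer is no.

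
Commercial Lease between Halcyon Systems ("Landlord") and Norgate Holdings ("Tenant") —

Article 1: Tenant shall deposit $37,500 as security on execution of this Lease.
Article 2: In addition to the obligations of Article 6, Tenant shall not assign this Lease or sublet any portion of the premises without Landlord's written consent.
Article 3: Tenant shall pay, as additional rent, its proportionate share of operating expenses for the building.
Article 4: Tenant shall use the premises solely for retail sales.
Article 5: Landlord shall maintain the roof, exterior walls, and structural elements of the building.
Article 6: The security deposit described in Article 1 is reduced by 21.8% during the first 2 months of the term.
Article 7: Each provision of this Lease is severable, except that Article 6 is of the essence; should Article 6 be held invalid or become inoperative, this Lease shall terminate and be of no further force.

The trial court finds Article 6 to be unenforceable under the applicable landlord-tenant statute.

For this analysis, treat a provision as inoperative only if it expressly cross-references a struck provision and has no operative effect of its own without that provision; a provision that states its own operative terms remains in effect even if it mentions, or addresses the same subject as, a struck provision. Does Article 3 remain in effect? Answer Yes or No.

No

Article 6 is struck. No other provision's operative terms depend on Article 6. Article 7 makes Article 6 an essential term, and Article 6 is the provision held invalid; under Article 7, the entire Lease is therefore void. No provision of the Lease survives. Article 3 is among the inoperative provisions, so the answer is no.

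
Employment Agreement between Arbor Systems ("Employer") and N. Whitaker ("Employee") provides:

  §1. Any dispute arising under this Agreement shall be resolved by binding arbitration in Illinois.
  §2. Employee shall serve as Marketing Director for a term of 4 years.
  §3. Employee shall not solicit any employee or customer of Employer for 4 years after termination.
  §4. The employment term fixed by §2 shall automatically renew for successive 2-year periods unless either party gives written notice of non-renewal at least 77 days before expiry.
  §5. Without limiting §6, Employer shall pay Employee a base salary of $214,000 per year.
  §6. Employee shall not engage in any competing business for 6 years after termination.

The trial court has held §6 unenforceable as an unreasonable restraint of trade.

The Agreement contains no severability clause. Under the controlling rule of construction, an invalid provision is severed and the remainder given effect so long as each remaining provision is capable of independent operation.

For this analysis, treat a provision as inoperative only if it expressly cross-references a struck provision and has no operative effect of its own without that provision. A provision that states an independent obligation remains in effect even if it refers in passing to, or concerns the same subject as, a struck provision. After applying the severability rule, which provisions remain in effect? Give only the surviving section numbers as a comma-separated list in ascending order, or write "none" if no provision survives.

1, 2, 3, 4, 5

§6 is struck. Although §5 refers to §6, its operative terms do not depend on §6, so it remains in effect. Nothing else in the Agreement is defined by reference to §6. Under the stated default rule, only provisions that cannot operate independently fall away; the rest are enforced. That leaves §1, §2, §3, §4, and §5 in effect.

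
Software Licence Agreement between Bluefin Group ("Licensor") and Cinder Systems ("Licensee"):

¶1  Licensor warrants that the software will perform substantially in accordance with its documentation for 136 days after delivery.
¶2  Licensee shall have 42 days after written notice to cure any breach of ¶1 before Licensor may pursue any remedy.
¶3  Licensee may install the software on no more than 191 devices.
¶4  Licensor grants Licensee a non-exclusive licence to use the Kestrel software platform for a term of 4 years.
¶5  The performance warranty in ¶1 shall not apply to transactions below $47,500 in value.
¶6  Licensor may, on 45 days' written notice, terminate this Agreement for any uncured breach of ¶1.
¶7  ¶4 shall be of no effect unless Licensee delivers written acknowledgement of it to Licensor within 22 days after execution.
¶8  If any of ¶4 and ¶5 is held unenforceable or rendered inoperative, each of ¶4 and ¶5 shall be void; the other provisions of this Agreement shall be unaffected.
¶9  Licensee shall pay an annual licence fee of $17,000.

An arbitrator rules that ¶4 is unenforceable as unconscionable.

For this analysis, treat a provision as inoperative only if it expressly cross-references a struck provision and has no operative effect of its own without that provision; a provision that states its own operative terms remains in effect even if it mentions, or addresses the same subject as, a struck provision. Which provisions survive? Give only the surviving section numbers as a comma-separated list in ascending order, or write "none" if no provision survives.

¶4 is struck. The only function of ¶7 is the acknowledgement condition for ¶4, so it cannot stand once ¶4 is removed. ¶8 declares ¶4 and ¶5 mutually dependent; since one of them has fallen, all of them are of no effect. That brings down ¶5 as well. The remainder continues in force under ¶8. That leaves ¶1, ¶2, ¶3, ¶6, ¶8, and ¶9 in effect.

1, 2, 3, 6, 8, 9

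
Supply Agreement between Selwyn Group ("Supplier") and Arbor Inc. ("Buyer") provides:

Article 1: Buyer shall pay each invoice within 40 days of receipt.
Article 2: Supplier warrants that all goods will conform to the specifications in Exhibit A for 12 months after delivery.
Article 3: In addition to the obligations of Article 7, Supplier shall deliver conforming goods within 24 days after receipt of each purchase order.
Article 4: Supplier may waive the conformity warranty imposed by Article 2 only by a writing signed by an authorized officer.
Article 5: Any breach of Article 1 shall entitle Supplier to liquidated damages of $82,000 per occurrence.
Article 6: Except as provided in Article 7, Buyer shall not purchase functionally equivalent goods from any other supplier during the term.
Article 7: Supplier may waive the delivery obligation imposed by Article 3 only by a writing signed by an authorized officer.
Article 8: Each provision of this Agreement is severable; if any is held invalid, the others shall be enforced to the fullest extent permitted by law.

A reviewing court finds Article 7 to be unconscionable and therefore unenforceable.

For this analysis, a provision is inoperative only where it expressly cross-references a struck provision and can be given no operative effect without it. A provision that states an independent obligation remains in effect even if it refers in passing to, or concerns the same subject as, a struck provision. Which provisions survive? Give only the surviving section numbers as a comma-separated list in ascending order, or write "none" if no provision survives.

1, 2, 3, 4, 5, 6, 8

Article 7 is struck. Although Article 6 refers to Article 7, its operative terms do not depend on Article 7, so it remains in effect. Article 3 mentions Article 7 but its own obligation stands independently of Article 7, so Article 3 is not affected. Nothing else in the Agreement is defined by reference to Article 7. Under the severability clause in Article 8, the remaining provisions continue in force. That leaves Article 1, Article 2, Article 3, Article 4, Article 5, Article 6, and Article 8 in effect.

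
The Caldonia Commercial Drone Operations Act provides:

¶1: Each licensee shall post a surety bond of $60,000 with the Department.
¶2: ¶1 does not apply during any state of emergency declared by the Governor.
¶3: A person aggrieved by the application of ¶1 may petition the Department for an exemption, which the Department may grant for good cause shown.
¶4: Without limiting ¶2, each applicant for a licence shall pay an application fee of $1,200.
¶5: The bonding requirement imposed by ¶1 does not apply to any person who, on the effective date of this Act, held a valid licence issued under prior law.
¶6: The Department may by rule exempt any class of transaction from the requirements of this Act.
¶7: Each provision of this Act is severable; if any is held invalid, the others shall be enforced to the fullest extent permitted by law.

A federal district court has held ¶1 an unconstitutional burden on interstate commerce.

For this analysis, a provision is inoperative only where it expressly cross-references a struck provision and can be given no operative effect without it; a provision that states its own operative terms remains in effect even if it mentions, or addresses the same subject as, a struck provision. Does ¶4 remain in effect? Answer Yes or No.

Yes

¶1 is struck. ¶2 operates only by reference to ¶1, so it falls with ¶1. The only function of ¶3 is the exemption procedure for ¶1, so it cannot stand once ¶1 is removed. ¶5 merely fixes the grandfather exemption from ¶1; with ¶1 gone it has nothing to operate on and falls away. ¶4 mentions ¶2 but its own obligation stands independently of ¶2, so ¶4 is not affected. ¶7 is a severability clause and preserves every provision that can still be given independent effect. The provisions still in force are ¶4, ¶6, and ¶7. ¶4 is among the surviving provisions, so the answer is yes.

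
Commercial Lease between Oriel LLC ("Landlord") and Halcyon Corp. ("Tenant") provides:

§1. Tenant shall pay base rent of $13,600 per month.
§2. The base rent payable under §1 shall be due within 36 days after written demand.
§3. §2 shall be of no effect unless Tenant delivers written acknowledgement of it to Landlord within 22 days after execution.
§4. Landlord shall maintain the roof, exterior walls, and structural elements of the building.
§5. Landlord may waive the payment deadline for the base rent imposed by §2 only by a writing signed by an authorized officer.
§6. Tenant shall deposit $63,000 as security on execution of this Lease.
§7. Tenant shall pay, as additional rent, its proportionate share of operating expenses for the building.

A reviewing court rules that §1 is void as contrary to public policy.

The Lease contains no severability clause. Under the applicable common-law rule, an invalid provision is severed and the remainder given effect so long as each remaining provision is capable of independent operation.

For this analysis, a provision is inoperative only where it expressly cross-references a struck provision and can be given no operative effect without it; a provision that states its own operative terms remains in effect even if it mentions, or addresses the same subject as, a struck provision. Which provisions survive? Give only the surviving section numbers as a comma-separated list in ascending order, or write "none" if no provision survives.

4, 6, 7

§1 is struck. §2 does nothing except set the payment deadline for the base rent by reference to §1; with §1 gone it has no independent effect and is inoperative. §3 has no operative effect of its own apart from §2 and is therefore inoperative. §5 has no operative effect of its own apart from §2 and is therefore inoperative. With no severability clause, the stated default rule severs what cannot stand and enforces each remaining provision that can operate on its own. That leaves §4, §6, and §7 in effect.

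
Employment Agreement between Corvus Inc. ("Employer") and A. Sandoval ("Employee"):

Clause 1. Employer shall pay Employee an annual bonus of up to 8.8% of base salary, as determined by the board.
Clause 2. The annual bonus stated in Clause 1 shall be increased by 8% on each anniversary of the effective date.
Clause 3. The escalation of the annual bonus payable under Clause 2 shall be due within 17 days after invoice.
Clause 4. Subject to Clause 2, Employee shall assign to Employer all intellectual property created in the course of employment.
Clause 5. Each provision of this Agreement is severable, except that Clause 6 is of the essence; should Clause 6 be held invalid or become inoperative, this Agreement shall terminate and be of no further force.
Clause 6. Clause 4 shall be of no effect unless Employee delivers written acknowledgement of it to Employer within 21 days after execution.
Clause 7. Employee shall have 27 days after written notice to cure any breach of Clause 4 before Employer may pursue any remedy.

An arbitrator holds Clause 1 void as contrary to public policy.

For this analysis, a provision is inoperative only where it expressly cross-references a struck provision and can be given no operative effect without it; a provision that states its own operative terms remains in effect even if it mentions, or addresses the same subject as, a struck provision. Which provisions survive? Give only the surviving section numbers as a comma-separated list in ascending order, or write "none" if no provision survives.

Clause 1 is struck. Clause 2 has no operative effect of its own apart from Clause 1 and is therefore inoperative. Clause 3 operates only by reference to Clause 2, so it falls with Clause 2. Although Clause 4 refers to Clause 2, its operative terms do not depend on Clause 2, so it remains in effect. Clause 5 makes Clause 6 an essential term, but Clause 6 is unaffected, so the severability proviso in Clause 5 preserves the remaining provisions. Clause 4, Clause 5, Clause 6, and Clause 7 remain in effect.

4, 5, 6, 7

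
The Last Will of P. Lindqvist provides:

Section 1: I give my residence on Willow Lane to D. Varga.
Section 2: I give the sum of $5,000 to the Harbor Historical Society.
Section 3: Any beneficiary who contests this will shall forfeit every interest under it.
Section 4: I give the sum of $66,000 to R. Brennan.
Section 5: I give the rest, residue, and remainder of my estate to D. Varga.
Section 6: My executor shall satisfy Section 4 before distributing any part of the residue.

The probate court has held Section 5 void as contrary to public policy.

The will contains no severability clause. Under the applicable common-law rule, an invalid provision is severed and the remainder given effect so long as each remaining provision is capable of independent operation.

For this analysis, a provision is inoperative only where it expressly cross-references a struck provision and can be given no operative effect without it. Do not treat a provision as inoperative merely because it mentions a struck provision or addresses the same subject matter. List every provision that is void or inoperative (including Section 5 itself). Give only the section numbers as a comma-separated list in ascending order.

Section 5 is struck. Nothing else in the will is defined by reference to Section 5. Under the stated default rule, only provisions that cannot operate independently fall away; the rest are enforced. Section 1, Section 2, Section 3, Section 4, and Section 6 remain in effect.

5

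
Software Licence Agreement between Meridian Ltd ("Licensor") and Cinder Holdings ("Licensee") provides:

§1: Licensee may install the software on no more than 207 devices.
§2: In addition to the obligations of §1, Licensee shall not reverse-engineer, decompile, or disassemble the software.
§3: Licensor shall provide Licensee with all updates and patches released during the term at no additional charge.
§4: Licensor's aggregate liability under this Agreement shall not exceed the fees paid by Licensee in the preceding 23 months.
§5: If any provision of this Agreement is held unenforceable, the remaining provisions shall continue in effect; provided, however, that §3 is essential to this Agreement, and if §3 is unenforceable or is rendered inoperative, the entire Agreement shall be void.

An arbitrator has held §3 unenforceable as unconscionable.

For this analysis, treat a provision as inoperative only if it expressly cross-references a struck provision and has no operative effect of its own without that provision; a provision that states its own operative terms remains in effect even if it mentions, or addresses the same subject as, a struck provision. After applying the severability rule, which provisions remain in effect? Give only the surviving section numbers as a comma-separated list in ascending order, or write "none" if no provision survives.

none

§3 is struck. Nothing else in the Agreement is defined by reference to §3. §5 makes §3 an essential term, and §3 is the provision held invalid; under §5, the entire Agreement is therefore void. No provision of the Agreement survives.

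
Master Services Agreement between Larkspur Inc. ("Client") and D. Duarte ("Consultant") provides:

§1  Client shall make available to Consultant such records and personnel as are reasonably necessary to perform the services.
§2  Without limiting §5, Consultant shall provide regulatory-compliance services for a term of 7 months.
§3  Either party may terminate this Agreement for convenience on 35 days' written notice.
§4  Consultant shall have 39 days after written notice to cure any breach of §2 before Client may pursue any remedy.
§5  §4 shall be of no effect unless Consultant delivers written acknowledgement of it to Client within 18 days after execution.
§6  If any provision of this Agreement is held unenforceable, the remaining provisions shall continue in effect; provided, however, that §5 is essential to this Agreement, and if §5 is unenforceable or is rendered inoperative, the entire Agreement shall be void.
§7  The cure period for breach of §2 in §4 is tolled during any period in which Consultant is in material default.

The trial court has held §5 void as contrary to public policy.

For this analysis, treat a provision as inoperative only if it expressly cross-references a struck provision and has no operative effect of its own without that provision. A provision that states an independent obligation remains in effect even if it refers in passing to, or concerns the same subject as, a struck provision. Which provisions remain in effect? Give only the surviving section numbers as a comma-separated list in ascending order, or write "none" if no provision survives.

none

§5 is struck. No other provision's operative terms depend on §5. §6 makes §5 an essential term, and §5 is the provision held invalid; under §6, the entire Agreement is therefore void. No provision of the Agreement survives.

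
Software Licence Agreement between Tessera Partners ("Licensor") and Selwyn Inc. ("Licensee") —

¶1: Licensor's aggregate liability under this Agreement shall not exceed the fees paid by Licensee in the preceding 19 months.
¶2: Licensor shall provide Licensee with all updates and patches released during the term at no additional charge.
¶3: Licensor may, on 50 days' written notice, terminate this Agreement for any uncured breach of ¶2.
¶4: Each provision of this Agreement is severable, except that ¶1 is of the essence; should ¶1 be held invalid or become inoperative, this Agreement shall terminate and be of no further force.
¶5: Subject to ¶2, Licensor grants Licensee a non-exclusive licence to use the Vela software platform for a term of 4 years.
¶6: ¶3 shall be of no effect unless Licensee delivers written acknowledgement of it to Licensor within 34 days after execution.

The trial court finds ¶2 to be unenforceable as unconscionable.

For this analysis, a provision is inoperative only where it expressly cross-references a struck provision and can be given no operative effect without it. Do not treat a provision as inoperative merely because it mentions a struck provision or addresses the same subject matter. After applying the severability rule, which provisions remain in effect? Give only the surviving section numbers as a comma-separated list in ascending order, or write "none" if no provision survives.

¶2 is struck. The only function of ¶3 is the termination right for breach of ¶2, so it cannot stand once ¶2 is removed. ¶6 has no operative effect of its own apart from ¶3 and is therefore inoperative. ¶5 mentions ¶2 but its own obligation stands independently of ¶2, so ¶5 is not affected. ¶4 makes ¶1 an essential term, but ¶1 is unaffected, so the severability proviso in ¶4 preserves the remaining provisions. The provisions still in force are ¶1, ¶4, and ¶5.

1, 4, 5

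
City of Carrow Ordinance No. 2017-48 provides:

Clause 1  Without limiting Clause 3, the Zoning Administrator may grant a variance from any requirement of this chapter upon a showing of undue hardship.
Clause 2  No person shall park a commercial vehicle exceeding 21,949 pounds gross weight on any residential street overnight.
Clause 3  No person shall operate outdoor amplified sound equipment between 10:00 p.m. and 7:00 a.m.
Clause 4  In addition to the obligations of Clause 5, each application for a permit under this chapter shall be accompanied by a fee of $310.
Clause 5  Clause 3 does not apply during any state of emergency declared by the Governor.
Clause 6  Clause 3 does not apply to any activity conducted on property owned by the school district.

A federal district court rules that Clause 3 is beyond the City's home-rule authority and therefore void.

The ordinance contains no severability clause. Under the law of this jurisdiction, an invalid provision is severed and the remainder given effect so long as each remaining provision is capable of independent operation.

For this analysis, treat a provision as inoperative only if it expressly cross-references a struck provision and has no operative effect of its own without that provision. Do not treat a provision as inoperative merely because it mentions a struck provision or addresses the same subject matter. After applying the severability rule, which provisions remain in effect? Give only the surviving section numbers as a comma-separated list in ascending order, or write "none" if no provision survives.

1, 2, 4

Clause 3 is struck. Clause 5 merely fixes the emergency suspension of Clause 3; with Clause 3 gone it has nothing to operate on and falls away. Clause 6 operates only by reference to Clause 3, so it falls with Clause 3. Clause 1 mentions Clause 3 but its own obligation stands independently of Clause 3, so Clause 1 is not affected. Clause 4 mentions Clause 5 but its own obligation stands independently of Clause 5, so Clause 4 is not affected. Under the stated default rule, only provisions that cannot operate independently fall away; the rest are enforced. The provisions still in force are Clause 1, Clause 2, and Clause 4.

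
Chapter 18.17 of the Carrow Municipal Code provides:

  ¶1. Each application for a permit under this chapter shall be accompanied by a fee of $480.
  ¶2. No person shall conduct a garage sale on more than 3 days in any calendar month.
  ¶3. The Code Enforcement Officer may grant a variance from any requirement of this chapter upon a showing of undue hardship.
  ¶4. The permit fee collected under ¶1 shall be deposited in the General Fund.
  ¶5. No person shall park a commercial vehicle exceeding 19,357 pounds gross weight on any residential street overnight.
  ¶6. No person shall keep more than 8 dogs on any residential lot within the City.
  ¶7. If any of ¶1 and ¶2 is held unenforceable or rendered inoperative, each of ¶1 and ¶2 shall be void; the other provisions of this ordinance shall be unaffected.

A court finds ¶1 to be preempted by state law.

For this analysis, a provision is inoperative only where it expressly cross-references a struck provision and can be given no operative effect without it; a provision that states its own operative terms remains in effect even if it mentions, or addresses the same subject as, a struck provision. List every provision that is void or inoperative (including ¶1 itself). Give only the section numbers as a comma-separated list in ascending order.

¶1 is struck. The whole of ¶4 is the disposition of the permit fee, defined by reference to ¶1, so ¶4 cannot stand once ¶1 is removed. ¶7 declares ¶1 and ¶2 mutually dependent; since one of them has fallen, all of them are of no effect. That brings down ¶2 as well. The remainder continues in force under ¶7. The provisions still in force are ¶3, ¶5, ¶6, and ¶7.

1, 2, 4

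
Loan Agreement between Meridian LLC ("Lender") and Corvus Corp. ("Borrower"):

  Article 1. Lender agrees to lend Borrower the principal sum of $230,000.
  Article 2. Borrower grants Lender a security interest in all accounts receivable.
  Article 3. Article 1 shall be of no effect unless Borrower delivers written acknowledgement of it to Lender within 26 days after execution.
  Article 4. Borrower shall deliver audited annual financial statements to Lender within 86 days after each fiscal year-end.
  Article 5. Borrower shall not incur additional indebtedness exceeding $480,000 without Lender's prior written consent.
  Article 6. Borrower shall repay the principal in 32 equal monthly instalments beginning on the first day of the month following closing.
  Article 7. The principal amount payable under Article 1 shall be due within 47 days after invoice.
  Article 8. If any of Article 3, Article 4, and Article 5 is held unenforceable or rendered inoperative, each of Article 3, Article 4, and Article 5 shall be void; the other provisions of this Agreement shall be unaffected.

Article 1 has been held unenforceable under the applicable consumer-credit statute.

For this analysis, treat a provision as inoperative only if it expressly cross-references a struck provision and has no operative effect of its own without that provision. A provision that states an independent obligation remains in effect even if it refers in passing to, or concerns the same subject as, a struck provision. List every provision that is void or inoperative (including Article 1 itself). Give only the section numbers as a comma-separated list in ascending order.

Article 1 is struck. Article 3 operates only by reference to Article 1, so it falls with Article 1. Article 7 does nothing except set the payment deadline for the principal amount by reference to Article 1; with Article 1 gone it has no independent effect and is inoperative. Article 8 declares Article 3, Article 4, and Article 5 mutually dependent; since one of them has fallen, all of them are of no effect. That brings down Article 4 and Article 5 as well. The remainder continues in force under Article 8. That leaves Article 2, Article 6, and Article 8 in effect.

1, 3, 4, 5, 7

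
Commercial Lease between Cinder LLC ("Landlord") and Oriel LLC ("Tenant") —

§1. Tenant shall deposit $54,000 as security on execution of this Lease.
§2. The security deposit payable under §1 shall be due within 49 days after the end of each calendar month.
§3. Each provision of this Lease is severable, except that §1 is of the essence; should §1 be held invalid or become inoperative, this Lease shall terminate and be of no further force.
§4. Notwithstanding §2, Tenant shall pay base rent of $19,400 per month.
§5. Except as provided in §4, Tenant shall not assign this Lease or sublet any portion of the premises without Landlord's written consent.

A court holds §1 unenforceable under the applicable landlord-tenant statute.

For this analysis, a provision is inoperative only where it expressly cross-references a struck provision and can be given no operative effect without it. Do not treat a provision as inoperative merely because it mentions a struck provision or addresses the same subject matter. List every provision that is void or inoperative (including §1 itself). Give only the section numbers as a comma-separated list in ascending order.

1, 2, 3, 4, 5

§1 is struck. The whole of §2 is the payment deadline for the security deposit, defined by reference to §1, so §2 cannot stand once §1 is removed. §3 makes §1 an essential term, and §1 is the provision held invalid; under §3, the entire Lease is therefore void. No provision of the Lease survives.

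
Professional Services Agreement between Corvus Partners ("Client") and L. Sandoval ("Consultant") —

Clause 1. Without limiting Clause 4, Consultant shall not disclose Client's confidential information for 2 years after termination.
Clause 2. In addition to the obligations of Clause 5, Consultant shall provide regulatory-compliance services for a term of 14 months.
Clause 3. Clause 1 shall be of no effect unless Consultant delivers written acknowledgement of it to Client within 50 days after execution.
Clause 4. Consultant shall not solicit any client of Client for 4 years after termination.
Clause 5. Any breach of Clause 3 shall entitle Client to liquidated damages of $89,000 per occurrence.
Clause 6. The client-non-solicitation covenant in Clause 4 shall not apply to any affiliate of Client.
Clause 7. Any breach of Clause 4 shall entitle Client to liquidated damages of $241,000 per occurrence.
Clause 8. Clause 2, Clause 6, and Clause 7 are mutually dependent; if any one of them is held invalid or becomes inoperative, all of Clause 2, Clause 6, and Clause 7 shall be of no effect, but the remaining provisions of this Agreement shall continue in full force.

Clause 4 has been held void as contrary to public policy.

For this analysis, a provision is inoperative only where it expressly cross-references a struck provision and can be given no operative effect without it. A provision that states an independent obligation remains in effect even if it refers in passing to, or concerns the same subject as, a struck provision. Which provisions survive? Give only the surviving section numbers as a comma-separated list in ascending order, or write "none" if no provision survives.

Clause 4 is struck. Clause 6 does nothing except set the carve-out from the client-non-solicitation covenant by reference to Clause 4; with Clause 4 gone it has no independent effect and is inoperative. Clause 7 does nothing except set the liquidated-damages amount by reference to Clause 4; with Clause 4 gone it has no independent effect and is inoperative. Clause 1 mentions Clause 4 but its own obligation stands independently of Clause 4, so Clause 1 is not affected. Clause 8 declares Clause 2, Clause 6, and Clause 7 mutually dependent; since one of them has fallen, all of them are of no effect. That brings down Clause 2 as well. The remainder continues in force under Clause 8. The provisions still in force are Clause 1, Clause 3, Clause 5, and Clause 8.

1, 3, 5, 8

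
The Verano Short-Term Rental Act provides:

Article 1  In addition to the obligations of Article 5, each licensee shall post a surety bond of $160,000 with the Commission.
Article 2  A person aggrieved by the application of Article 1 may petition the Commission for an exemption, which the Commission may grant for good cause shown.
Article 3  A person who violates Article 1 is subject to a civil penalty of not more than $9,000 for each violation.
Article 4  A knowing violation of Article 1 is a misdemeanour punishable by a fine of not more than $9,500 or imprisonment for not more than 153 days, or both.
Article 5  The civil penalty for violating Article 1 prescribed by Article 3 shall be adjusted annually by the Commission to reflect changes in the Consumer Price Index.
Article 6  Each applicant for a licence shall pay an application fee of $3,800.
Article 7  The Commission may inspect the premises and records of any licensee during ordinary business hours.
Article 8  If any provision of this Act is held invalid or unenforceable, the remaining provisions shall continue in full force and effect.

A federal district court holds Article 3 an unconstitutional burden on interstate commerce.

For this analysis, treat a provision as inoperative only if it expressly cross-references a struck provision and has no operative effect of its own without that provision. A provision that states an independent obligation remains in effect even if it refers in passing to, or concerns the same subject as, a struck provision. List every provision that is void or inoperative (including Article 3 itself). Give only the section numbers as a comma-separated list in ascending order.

3, 5

Article 3 is struck. The whole of Article 5 is the indexation of the civil penalty for violating Article 1, defined by reference to Article 3, so Article 5 cannot stand once Article 3 is removed. Article 1 mentions Article 5 but its own obligation stands independently of Article 5, so Article 1 is not affected. Under the severability clause in Article 8, the remaining provisions continue in force. The provisions still in force are Article 1, Article 2, Article 4, Article 6, Article 7, and Article 8.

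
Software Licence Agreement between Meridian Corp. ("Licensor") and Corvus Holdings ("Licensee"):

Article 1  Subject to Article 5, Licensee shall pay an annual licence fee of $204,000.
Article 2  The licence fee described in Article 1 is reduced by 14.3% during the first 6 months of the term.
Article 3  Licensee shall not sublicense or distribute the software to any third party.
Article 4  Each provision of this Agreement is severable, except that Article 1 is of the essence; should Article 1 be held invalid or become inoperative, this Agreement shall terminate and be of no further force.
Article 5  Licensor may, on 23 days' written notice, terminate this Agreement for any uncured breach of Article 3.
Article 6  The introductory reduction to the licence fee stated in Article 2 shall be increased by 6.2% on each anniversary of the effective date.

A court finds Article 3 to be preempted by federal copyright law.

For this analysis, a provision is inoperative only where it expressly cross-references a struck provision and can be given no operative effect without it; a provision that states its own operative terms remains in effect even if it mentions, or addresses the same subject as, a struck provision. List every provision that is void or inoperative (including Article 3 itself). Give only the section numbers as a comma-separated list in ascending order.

3, 5

Article 3 is struck. The only function of Article 5 is the termination right for breach of Article 3, so it cannot stand once Article 3 is removed. Although Article 1 refers to Article 5, its operative terms do not depend on Article 5, so it remains in effect. Article 4 makes Article 1 an essential term, but Article 1 is unaffected, so the severability proviso in Article 4 preserves the remaining provisions. That leaves Article 1, Article 2, Article 4, and Article 6 in effect.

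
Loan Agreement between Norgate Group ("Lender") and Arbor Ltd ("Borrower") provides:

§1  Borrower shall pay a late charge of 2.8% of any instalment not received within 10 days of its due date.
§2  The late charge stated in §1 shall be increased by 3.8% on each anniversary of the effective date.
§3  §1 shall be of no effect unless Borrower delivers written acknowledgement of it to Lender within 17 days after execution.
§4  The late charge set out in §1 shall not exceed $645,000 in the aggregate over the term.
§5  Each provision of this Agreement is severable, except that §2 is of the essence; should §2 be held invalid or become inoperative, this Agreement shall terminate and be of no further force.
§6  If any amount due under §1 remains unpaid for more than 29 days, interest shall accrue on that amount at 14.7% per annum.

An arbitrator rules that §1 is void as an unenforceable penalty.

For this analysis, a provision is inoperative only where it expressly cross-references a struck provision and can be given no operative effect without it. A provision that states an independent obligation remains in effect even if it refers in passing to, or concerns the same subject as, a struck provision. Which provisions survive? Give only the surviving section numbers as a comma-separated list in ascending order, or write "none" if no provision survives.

§1 is struck. §2 does nothing except set the escalation of the late charge by reference to §1; with §1 gone it has no independent effect and is inoperative. §3 has no operative effect of its own apart from §1 and is therefore inoperative. §4 has no operative effect of its own apart from §1 and is therefore inoperative. §6 operates only by reference to §1, so it falls with §1. §5 makes §2 an essential term, and §2 has been rendered inoperative by the cascade; under §5, the entire Agreement is therefore void. No provision of the Agreement survives.

none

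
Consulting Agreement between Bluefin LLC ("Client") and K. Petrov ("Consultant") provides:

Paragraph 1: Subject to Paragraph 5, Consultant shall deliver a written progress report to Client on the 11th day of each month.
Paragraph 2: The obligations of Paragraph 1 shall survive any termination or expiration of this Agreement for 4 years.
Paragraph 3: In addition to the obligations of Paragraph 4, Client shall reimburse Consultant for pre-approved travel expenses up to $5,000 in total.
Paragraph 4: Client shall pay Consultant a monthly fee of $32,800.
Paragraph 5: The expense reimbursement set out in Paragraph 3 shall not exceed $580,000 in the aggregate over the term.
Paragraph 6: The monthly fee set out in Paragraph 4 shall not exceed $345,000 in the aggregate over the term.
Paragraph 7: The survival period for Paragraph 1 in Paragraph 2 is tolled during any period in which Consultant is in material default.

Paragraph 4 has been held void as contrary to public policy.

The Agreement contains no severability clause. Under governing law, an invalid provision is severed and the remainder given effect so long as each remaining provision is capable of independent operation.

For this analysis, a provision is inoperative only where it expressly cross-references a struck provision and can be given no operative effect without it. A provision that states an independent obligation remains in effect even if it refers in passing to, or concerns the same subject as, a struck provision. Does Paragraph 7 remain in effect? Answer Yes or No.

Yes

Paragraph 4 is struck. Paragraph 6 has no operative effect of its own apart from Paragraph 4 and is therefore inoperative. Although Paragraph 3 refers to Paragraph 4, its operative terms do not depend on Paragraph 4, so it remains in effect. Under the stated default rule, only provisions that cannot operate independently fall away; the rest are enforced. Paragraph 1, Paragraph 2, Paragraph 3, Paragraph 5, and Paragraph 7 remain in effect. Paragraph 7 is among the surviving provisions, so the answer is yes.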